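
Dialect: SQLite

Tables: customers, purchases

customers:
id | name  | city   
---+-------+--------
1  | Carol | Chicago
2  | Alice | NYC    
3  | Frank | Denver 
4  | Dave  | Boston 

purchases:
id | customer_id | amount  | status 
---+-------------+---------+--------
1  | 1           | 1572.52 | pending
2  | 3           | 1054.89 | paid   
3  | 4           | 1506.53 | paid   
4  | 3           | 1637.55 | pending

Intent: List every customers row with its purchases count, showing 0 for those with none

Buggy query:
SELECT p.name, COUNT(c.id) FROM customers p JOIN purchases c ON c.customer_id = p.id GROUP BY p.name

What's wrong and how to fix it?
Bug: An inner join excludes parents with zero children

Fix: Use LEFT JOIN so parents without children still appear (COUNT(c.id) gives 0)

Corrected query:
SELECT p.name, COUNT(c.id) FROM customers p LEFT JOIN purchases c ON c.customer_id = p.id GROUP BY p.name

Result:
name  | COUNT(c.id)
------+------------
Alice | 0          
Carol | 1          
Dave  | 1          
Frank | 2          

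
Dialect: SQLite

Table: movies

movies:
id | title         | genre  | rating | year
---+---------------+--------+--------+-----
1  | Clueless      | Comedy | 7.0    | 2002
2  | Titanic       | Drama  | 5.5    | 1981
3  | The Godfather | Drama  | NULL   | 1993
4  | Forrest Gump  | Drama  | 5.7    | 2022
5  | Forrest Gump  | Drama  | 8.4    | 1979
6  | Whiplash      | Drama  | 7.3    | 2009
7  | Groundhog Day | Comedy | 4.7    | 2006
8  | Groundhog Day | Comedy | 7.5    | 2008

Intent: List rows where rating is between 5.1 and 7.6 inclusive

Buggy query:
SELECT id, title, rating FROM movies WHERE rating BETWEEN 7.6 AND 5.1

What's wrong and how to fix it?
Bug: BETWEEN expects the lower bound first; with 7.6 AND 5.1 the range is empty

Fix: Swap the bounds so the smaller value comes first

Corrected query:
SELECT id, title, rating FROM movies WHERE rating BETWEEN 5.1 AND 7.6

Result:
id | title         | rating
---+---------------+-------
1  | Clueless      | 7     
2  | Titanic       | 5.5   
4  | Forrest Gump  | 5.7   
6  | Whiplash      | 7.3   
8  | Groundhog Day | 7.5   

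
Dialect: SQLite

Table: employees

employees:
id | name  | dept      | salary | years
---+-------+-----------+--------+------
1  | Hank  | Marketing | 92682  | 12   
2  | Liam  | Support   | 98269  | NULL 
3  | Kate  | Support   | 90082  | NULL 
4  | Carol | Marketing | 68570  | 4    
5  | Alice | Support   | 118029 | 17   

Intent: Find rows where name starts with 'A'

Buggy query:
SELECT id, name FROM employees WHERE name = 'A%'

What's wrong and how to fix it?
Bug: '=' compares the literal string including the % character; pattern matching needs LIKE

Fix: Use LIKE for wildcard pattern matching

Corrected query:
SELECT id, name FROM employees WHERE name LIKE 'A%'

Result:
id | name 
---+------
5  | Alice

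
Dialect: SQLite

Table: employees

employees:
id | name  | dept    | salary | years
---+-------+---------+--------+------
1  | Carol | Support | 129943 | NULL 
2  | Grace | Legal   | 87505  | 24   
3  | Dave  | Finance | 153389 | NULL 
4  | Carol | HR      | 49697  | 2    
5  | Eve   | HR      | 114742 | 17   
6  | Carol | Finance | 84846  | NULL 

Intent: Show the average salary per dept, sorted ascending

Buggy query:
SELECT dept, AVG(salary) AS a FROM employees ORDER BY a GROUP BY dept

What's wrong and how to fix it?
Bug: ORDER BY appears before GROUP BY; SQL clause order requires GROUP BY first

Fix: Reorder: SELECT … FROM … GROUP BY … ORDER BY …

Corrected query:
SELECT dept, AVG(salary) AS a FROM employees GROUP BY dept ORDER BY a

Result:
dept    | a       
--------+---------
HR      | 82219.5 
Legal   | 87505   
Finance | 119117.5
Support | 129943  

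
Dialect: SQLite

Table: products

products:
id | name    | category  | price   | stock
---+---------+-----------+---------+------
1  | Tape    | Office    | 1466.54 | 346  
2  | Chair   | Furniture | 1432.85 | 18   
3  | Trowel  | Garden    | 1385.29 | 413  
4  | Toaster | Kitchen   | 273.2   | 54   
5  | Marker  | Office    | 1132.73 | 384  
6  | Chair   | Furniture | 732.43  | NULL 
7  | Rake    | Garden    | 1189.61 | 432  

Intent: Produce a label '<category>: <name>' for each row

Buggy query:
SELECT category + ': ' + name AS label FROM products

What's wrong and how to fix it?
Bug: SQLite uses || for string concatenation; + coerces text to numbers (yielding 0)

Fix: Use the || operator for string concatenation

Corrected query:
SELECT category || ': ' || name AS label FROM products

Result:
label           
----------------
Office: Tape    
Furniture: Chair
Garden: Trowel  
Kitchen: Toaster
Office: Marker  
Furniture: Chair
Garden: Rake    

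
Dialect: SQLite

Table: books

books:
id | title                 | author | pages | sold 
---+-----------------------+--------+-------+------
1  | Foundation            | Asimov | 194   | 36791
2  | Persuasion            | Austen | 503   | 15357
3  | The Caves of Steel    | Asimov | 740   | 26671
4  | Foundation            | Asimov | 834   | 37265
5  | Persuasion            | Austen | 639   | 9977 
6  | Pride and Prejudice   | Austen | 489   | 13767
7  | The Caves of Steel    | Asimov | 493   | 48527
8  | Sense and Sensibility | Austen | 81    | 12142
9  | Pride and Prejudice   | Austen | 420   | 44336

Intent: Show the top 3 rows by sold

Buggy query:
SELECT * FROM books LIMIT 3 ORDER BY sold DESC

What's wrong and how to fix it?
Bug: LIMIT must come after ORDER BY

Fix: Sort with ORDER BY, then apply LIMIT

Corrected query:
SELECT * FROM books ORDER BY sold DESC LIMIT 3

Result:
id | title               | author | pages | sold 
---+---------------------+--------+-------+------
7  | The Caves of Steel  | Asimov | 493   | 48527
9  | Pride and Prejudice | Austen | 420   | 44336
4  | Foundation          | Asimov | 834   | 37265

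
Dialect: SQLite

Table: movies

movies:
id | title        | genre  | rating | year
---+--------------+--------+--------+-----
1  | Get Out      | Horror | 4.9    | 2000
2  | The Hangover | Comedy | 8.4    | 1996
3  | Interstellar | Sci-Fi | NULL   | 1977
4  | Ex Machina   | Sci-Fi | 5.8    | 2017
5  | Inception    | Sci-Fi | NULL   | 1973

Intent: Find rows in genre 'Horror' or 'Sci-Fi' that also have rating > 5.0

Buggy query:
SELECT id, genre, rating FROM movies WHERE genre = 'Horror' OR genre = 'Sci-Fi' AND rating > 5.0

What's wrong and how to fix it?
Bug: AND binds tighter than OR, so this parses as genre = 'Horror' OR (genre = 'Sci-Fi' AND rating > 5.0)

Fix: Group the OR with parentheses (or use IN), then AND the threshold

Corrected query:
SELECT id, genre, rating FROM movies WHERE (genre = 'Horror' OR genre = 'Sci-Fi') AND rating > 5.0

Result:
id | genre  | rating
---+--------+-------
4  | Sci-Fi | 5.8   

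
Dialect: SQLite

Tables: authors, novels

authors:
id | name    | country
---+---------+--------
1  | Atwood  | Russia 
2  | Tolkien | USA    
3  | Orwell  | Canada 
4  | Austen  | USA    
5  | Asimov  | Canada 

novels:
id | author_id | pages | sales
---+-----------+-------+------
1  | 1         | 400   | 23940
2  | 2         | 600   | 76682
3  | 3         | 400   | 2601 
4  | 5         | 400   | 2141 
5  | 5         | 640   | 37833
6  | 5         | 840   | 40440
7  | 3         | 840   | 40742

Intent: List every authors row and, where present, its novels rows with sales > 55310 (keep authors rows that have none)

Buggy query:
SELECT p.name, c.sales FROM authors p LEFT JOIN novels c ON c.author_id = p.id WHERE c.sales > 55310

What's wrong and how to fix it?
Bug: Filtering c.sales in WHERE discards the NULL rows produced by LEFT JOIN, turning it into an inner join

Fix: Put 'c.sales > 55310' in the JOIN's ON clause instead of WHERE

Corrected query:
SELECT p.name, c.sales FROM authors p LEFT JOIN novels c ON c.author_id = p.id AND c.sales > 55310

Result:
name    | sales
--------+------
Atwood  | NULL 
Tolkien | 76682
Orwell  | NULL 
Austen  | NULL 
Asimov  | NULL 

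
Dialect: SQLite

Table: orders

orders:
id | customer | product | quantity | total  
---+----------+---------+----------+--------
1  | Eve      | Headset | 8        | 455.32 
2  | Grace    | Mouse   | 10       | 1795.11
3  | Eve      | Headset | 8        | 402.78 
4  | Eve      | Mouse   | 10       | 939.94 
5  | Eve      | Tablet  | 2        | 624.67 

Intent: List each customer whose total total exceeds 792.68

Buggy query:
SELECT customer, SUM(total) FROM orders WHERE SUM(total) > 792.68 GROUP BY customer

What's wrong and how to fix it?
Bug: Aggregate functions cannot appear in a WHERE clause

Fix: Move the aggregate condition to a HAVING clause

Corrected query:
SELECT customer, SUM(total) FROM orders GROUP BY customer HAVING SUM(total) > 792.68

Result:
customer | SUM(total)
---------+-----------
Eve      | 2422.71   
Grace    | 1795.11   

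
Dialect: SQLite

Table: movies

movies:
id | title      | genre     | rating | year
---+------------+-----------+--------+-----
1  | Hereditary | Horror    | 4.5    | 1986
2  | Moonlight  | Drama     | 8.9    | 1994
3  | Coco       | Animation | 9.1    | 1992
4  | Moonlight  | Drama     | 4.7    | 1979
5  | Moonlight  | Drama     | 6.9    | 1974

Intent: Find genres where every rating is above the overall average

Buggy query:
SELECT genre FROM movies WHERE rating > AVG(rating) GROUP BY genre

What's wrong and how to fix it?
Bug: WHERE evaluates per row before aggregation, so AVG() is unavailable

Fix: Compute the overall average in a scalar subquery and compare each group's MIN against it in HAVING

Corrected query:
SELECT genre FROM movies GROUP BY genre HAVING MIN(rating) > (SELECT AVG(rating) FROM movies)

Result:
genre    
---------
Animation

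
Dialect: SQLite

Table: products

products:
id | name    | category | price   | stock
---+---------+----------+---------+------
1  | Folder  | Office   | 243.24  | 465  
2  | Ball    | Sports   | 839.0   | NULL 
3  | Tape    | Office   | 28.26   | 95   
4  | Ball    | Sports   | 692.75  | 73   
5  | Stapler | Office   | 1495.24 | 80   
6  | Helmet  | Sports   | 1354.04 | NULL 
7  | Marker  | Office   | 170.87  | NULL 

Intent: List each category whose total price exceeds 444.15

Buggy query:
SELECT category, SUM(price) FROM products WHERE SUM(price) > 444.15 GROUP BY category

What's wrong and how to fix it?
Bug: WHERE runs before GROUP BY, so aggregates aren't available there

Fix: Use HAVING (which filters groups after aggregation) instead of WHERE

Corrected query:
SELECT category, SUM(price) FROM products GROUP BY category HAVING SUM(price) > 444.15

Result:
category | SUM(price)
---------+-----------
Office   | 1937.61   
Sports   | 2885.79   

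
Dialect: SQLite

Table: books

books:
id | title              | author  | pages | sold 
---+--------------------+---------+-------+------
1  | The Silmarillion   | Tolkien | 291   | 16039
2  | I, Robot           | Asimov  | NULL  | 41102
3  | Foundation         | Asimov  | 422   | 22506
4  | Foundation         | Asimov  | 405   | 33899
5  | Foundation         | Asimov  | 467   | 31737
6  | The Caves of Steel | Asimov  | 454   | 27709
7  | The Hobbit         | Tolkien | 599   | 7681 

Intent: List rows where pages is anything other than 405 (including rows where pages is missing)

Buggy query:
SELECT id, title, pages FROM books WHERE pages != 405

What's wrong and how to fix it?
Bug: Inequality against NULL is unknown, not true; rows with NULL are dropped

Fix: Add an explicit OR pages IS NULL to include the missing-value rows

Corrected query:
SELECT id, title, pages FROM books WHERE pages != 405 OR pages IS NULL

Result:
id | title              | pages
---+--------------------+------
1  | The Silmarillion   | 291  
2  | I, Robot           | NULL 
3  | Foundation         | 422  
5  | Foundation         | 467  
6  | The Caves of Steel | 454  
7  | The Hobbit         | 599  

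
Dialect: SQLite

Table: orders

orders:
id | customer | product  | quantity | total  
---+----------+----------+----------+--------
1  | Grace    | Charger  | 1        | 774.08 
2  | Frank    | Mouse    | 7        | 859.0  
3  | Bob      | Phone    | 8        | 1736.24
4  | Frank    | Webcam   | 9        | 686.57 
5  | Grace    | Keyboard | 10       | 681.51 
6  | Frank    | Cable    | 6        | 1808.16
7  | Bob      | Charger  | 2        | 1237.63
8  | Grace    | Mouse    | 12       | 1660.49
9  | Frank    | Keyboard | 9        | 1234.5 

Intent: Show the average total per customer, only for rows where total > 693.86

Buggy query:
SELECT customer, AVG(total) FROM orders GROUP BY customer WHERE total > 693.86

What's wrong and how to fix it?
Bug: WHERE cannot follow GROUP BY

Fix: Place WHERE between FROM and GROUP BY

Corrected query:
SELECT customer, AVG(total) FROM orders WHERE total > 693.86 GROUP BY customer

Result:
customer | AVG(total) 
---------+------------
Bob      | 1486.935   
Frank    | 1300.553333
Grace    | 1217.285   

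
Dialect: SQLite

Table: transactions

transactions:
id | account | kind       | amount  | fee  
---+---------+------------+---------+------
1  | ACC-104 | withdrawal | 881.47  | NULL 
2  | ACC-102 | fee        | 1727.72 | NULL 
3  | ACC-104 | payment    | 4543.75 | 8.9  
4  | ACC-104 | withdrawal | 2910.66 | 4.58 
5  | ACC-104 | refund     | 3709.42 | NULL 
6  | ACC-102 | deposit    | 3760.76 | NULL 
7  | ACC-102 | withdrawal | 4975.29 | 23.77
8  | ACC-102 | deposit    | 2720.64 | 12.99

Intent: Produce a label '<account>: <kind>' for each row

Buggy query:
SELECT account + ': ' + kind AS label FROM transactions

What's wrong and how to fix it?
Bug: '+' is numeric addition; on text columns SQLite converts them to 0 instead of concatenating

Fix: Use the || operator for string concatenation

Corrected query:
SELECT account || ': ' || kind AS label FROM transactions

Result:
label              
-------------------
ACC-104: withdrawal
ACC-102: fee       
ACC-104: payment   
ACC-104: withdrawal
ACC-104: refund    
ACC-102: deposit   
ACC-102: withdrawal
ACC-102: deposit   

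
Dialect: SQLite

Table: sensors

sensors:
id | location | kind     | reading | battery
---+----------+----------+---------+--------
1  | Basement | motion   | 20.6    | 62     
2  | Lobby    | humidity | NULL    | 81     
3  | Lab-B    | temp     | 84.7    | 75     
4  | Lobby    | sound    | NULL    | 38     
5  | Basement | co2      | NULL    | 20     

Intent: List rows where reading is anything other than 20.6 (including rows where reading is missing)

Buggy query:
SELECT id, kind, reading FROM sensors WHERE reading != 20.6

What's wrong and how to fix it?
Bug: 'reading != 20.6' is unknown when reading is NULL, so NULL rows are silently excluded

Fix: Add an explicit OR reading IS NULL to include the missing-value rows

Corrected query:
SELECT id, kind, reading FROM sensors WHERE reading != 20.6 OR reading IS NULL

Result:
id | kind     | reading
---+----------+--------
2  | humidity | NULL   
3  | temp     | 84.7   
4  | sound    | NULL   
5  | co2      | NULL   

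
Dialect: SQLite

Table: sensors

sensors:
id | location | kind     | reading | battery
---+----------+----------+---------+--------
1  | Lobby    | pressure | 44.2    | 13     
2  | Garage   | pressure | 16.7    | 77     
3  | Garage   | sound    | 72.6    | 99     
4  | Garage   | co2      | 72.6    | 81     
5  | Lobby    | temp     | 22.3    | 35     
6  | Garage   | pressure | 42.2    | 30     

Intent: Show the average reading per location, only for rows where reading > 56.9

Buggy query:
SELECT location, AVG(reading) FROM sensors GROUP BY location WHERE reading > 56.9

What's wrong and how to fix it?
Bug: WHERE cannot follow GROUP BY

Fix: Place WHERE between FROM and GROUP BY

Corrected query:
SELECT location, AVG(reading) FROM sensors WHERE reading > 56.9 GROUP BY location

Result:
location | AVG(reading)
---------+-------------
Garage   | 72.6        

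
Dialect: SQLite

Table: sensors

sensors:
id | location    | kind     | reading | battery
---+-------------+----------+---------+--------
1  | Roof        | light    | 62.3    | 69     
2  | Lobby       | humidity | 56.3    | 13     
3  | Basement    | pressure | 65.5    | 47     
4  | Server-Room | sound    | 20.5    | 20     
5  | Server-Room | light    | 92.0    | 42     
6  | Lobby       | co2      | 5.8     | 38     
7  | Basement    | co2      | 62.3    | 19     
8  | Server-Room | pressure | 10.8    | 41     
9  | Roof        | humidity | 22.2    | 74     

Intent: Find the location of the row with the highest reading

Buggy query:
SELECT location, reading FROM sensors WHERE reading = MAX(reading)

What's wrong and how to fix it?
Bug: WHERE is evaluated per row; an aggregate over the whole table isn't defined there

Fix: Use a subquery: WHERE reading = (SELECT MAX(reading) FROM sensors)

Corrected query:
SELECT location, reading FROM sensors WHERE reading = (SELECT MAX(reading) FROM sensors)

Result:
location    | reading
------------+--------
Server-Room | 92     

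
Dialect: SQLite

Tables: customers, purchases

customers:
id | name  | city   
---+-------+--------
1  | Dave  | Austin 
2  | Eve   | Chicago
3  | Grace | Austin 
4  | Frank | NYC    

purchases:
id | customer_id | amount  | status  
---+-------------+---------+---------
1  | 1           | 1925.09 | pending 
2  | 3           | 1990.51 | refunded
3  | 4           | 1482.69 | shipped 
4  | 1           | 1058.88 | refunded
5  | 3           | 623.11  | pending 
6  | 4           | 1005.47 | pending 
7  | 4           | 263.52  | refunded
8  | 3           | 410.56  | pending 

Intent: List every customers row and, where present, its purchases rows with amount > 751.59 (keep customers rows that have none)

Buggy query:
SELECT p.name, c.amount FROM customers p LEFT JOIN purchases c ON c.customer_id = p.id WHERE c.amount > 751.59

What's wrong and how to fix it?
Bug: A WHERE condition on the right-hand table after LEFT JOIN drops unmatched parents

Fix: Put 'c.amount > 751.59' in the JOIN's ON clause instead of WHERE

Corrected query:
SELECT p.name, c.amount FROM customers p LEFT JOIN purchases c ON c.customer_id = p.id AND c.amount > 751.59

Result:
name  | amount 
------+--------
Dave  | 1058.88
Dave  | 1925.09
Eve   | NULL   
Grace | 1990.51
Frank | 1005.47
Frank | 1482.69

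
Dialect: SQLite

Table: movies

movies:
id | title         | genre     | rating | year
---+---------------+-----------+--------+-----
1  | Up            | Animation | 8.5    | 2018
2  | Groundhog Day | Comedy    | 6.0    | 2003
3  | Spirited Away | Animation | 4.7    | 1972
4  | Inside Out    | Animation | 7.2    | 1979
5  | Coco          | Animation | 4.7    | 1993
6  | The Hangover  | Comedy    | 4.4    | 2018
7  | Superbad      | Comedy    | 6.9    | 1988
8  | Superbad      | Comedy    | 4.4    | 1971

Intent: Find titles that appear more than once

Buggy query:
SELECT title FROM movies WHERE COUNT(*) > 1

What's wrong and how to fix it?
Bug: WHERE can't reference COUNT(*); aggregates are computed after WHERE

Fix: Group first, then use HAVING for the count condition

Corrected query:
SELECT title FROM movies GROUP BY title HAVING COUNT(*) > 1

Result:
title   
--------
Superbad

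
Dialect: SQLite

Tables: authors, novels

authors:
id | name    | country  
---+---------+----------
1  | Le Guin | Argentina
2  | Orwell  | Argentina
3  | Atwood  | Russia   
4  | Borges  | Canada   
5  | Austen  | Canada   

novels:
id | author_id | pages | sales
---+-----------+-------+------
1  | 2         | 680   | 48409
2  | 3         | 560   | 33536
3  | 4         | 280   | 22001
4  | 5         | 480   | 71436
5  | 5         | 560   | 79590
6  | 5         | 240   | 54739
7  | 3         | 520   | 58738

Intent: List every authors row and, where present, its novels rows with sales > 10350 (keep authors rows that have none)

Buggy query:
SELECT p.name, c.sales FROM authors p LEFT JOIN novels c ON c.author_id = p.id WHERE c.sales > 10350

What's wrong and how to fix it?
Bug: Filtering c.sales in WHERE discards the NULL rows produced by LEFT JOIN, turning it into an inner join

Fix: Move the right-table condition into the ON clause so unmatched parents are kept

Corrected query:
SELECT p.name, c.sales FROM authors p LEFT JOIN novels c ON c.author_id = p.id AND c.sales > 10350

Result:
name    | sales
--------+------
Le Guin | NULL 
Orwell  | 48409
Atwood  | 33536
Atwood  | 58738
Borges  | 22001
Austen  | 54739
Austen  | 71436
Austen  | 79590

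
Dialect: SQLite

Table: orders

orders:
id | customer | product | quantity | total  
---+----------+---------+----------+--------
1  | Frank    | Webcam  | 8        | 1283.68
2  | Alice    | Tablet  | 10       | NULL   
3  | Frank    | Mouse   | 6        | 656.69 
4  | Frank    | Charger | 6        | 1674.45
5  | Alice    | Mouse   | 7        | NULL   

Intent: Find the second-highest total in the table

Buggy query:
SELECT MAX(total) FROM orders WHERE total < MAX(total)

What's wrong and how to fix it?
Bug: MAX(total) on the right of the comparison is an aggregate-in-WHERE error

Fix: Compute the overall MAX in a subquery, then take MAX of rows below it

Corrected query:
SELECT MAX(total) FROM orders WHERE total < (SELECT MAX(total) FROM orders)

Result:
MAX(total)
----------
1283.68   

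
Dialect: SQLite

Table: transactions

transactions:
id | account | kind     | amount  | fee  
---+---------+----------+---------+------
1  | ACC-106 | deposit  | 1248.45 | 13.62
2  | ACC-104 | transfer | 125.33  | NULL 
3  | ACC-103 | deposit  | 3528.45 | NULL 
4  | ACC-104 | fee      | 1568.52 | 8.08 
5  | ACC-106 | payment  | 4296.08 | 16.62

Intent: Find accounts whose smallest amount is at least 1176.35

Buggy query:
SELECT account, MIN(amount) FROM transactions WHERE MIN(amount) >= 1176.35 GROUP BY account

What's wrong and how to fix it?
Bug: Aggregates like MIN are computed per group after WHERE runs

Fix: Use HAVING for the per-group MIN condition

Corrected query:
SELECT account, MIN(amount) FROM transactions GROUP BY account HAVING MIN(amount) >= 1176.35

Result:
account | MIN(amount)
--------+------------
ACC-103 | 3528.45    
ACC-106 | 1248.45    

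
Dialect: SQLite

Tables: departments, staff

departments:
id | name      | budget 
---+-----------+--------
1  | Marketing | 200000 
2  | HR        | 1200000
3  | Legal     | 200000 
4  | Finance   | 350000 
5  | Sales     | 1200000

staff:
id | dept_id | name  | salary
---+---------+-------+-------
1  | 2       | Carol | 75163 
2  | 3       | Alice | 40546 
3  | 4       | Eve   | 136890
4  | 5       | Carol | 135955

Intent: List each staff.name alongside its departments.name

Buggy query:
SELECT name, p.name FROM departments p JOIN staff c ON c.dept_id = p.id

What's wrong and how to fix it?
Bug: Both tables have a 'name' column; the unqualified reference is ambiguous

Fix: Prefix ambiguous columns with the table alias

Corrected query:
SELECT c.name, p.name FROM departments p JOIN staff c ON c.dept_id = p.id

Result:
name  | name   
------+--------
Carol | HR     
Alice | Legal  
Eve   | Finance
Carol | Sales  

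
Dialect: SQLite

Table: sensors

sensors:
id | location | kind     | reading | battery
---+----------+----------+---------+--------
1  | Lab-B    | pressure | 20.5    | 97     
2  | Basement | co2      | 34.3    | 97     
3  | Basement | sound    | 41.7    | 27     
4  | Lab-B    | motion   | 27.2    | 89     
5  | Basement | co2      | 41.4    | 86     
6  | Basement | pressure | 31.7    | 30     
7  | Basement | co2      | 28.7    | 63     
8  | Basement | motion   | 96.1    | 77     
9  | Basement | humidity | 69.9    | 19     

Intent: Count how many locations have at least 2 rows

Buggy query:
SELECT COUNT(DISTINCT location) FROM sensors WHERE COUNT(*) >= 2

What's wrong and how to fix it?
Bug: COUNT(*) cannot appear in WHERE; the per-group count doesn't exist yet

Fix: Group first with HAVING COUNT(*) >= 2, then COUNT the resulting groups

Corrected query:
SELECT COUNT(*) FROM (SELECT location FROM sensors GROUP BY location HAVING COUNT(*) >= 2)

Result:
COUNT(*)
--------
2       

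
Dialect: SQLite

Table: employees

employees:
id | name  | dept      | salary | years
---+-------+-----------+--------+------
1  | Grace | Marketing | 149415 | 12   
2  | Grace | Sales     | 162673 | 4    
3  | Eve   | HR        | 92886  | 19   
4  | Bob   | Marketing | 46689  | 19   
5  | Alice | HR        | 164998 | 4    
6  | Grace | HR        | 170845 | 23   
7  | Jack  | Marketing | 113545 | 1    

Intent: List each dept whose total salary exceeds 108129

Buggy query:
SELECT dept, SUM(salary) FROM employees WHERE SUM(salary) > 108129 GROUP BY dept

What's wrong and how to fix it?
Bug: SUM(salary) is an aggregate, but WHERE filters rows before aggregation

Fix: Use HAVING (which filters groups after aggregation) instead of WHERE

Corrected query:
SELECT dept, SUM(salary) FROM employees GROUP BY dept HAVING SUM(salary) > 108129

Result:
dept      | SUM(salary)
----------+------------
HR        | 428729     
Marketing | 309649     
Sales     | 162673     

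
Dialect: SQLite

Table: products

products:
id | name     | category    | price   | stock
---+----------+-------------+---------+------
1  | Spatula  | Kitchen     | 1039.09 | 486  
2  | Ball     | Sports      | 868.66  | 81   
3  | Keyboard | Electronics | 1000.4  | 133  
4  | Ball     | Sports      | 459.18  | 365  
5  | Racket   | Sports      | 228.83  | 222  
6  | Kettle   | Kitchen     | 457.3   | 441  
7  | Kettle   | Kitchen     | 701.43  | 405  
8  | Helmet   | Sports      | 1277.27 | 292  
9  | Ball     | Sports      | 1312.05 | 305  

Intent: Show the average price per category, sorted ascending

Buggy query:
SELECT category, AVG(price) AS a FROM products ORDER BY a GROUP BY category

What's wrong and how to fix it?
Bug: ORDER BY appears before GROUP BY; SQL clause order requires GROUP BY first

Fix: Move ORDER BY to the end, after GROUP BY

Corrected query:
SELECT category, AVG(price) AS a FROM products GROUP BY category ORDER BY a

Result:
category    | a         
------------+-----------
Kitchen     | 732.606667
Sports      | 829.198   
Electronics | 1000.4    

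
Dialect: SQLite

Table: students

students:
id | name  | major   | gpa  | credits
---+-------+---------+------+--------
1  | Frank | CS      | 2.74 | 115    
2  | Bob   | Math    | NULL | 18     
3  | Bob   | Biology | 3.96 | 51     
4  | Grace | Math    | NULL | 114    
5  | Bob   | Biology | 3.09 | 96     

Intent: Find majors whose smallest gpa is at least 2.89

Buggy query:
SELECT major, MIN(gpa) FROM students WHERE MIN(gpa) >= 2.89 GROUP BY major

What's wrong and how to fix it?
Bug: MIN() in WHERE is a misuse of aggregate

Fix: Replace WHERE with HAVING after the GROUP BY

Corrected query:
SELECT major, MIN(gpa) FROM students GROUP BY major HAVING MIN(gpa) >= 2.89

Result:
major   | MIN(gpa)
--------+---------
Biology | 3.09    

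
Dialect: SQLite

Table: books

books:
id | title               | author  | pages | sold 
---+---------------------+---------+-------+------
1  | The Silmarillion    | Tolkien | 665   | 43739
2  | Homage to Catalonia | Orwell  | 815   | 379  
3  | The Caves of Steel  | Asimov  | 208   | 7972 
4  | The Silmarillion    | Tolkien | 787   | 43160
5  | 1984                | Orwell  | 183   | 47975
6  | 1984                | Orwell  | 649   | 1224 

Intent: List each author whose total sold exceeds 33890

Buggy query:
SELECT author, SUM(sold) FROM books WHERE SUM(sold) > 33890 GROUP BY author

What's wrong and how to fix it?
Bug: WHERE runs before GROUP BY, so aggregates aren't available there

Fix: Use HAVING (which filters groups after aggregation) instead of WHERE

Corrected query:
SELECT author, SUM(sold) FROM books GROUP BY author HAVING SUM(sold) > 33890

Result:
author  | SUM(sold)
--------+----------
Orwell  | 49578    
Tolkien | 86899    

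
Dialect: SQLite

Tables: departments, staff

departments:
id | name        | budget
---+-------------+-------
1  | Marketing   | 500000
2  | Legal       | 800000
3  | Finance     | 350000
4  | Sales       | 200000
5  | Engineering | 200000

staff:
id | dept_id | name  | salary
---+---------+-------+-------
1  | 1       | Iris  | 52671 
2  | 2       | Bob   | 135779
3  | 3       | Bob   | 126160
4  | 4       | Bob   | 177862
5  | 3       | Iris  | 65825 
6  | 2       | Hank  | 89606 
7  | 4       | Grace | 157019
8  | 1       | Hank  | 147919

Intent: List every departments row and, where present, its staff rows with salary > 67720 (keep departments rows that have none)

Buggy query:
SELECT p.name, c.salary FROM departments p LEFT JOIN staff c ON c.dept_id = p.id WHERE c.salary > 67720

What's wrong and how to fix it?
Bug: A WHERE condition on the right-hand table after LEFT JOIN drops unmatched parents

Fix: Put 'c.salary > 67720' in the JOIN's ON clause instead of WHERE

Corrected query:
SELECT p.name, c.salary FROM departments p LEFT JOIN staff c ON c.dept_id = p.id AND c.salary > 67720

Result:
name        | salary
------------+-------
Marketing   | 147919
Legal       | 89606 
Legal       | 135779
Finance     | 126160
Sales       | 157019
Sales       | 177862
Engineering | NULL  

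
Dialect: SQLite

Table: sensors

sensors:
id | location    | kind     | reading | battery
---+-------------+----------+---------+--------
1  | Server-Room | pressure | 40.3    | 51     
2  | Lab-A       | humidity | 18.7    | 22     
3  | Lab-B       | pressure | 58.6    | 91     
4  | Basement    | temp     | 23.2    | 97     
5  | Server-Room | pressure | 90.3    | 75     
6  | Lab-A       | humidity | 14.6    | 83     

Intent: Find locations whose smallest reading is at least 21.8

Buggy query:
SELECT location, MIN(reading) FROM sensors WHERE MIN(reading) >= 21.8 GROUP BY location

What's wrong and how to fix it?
Bug: Aggregates like MIN are computed per group after WHERE runs

Fix: Use HAVING for the per-group MIN condition

Corrected query:
SELECT location, MIN(reading) FROM sensors GROUP BY location HAVING MIN(reading) >= 21.8

Result:
location    | MIN(reading)
------------+-------------
Basement    | 23.2        
Lab-B       | 58.6        
Server-Room | 40.3        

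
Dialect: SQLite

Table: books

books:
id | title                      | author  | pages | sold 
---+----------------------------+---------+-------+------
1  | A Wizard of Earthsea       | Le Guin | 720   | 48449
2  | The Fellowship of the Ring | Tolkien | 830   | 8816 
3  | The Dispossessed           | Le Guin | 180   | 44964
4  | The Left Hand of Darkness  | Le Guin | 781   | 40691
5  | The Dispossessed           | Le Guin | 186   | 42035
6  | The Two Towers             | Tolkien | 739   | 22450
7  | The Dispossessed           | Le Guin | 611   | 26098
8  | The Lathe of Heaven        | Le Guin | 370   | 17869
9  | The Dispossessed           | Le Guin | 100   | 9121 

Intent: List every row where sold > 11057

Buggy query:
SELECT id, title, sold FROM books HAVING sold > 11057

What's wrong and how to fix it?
Bug: This is a non-aggregate query (no GROUP BY, no aggregates), so in SQLite the HAVING clause is invalid here; a row-level condition belongs in WHERE

Fix: Replace HAVING with WHERE since the condition applies to individual rows

Corrected query:
SELECT id, title, sold FROM books WHERE sold > 11057

Result:
id | title                     | sold 
---+---------------------------+------
1  | A Wizard of Earthsea      | 48449
3  | The Dispossessed          | 44964
4  | The Left Hand of Darkness | 40691
5  | The Dispossessed          | 42035
6  | The Two Towers            | 22450
7  | The Dispossessed          | 26098
8  | The Lathe of Heaven       | 17869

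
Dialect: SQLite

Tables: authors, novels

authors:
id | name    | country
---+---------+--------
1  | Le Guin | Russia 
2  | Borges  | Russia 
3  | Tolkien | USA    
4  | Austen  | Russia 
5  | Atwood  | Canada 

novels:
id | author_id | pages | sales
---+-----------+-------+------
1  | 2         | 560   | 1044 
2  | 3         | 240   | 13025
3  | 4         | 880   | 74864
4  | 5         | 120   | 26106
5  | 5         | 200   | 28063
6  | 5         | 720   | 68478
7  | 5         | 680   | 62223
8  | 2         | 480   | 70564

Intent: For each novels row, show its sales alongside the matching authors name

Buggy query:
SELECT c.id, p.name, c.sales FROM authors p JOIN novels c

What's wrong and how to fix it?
Bug: Missing join condition: each novels row is matched to all authors rows instead of just its own

Fix: Add ON c.author_id = p.id to the JOIN

Corrected query:
SELECT c.id, p.name, c.sales FROM authors p JOIN novels c ON c.author_id = p.id

Result:
id | name    | sales
---+---------+------
1  | Borges  | 1044 
2  | Tolkien | 13025
3  | Austen  | 74864
4  | Atwood  | 26106
5  | Atwood  | 28063
6  | Atwood  | 68478
7  | Atwood  | 62223
8  | Borges  | 70564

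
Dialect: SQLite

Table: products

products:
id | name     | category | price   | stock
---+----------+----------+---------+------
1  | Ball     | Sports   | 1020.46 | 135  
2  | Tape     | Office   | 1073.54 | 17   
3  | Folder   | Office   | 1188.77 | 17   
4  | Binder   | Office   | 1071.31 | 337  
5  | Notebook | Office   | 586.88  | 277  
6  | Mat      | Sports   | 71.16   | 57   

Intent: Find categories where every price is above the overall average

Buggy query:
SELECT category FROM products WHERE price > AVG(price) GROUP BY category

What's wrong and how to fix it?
Bug: WHERE evaluates per row before aggregation, so AVG() is unavailable

Fix: Use a subquery for AVG and a HAVING MIN(...) filter so the condition holds for every row in the group

Corrected query:
SELECT category FROM products GROUP BY category HAVING MIN(price) > (SELECT AVG(price) FROM products)

Result:
(no rows)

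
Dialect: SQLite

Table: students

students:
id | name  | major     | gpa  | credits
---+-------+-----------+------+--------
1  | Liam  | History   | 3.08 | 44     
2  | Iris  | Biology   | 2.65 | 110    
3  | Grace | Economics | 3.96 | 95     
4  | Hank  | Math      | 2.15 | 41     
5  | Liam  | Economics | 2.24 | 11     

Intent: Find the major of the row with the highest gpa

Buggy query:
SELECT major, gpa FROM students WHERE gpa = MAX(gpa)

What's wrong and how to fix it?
Bug: MAX(gpa) is an aggregate and cannot be used directly in WHERE

Fix: Wrap MAX in a scalar subquery so WHERE compares against a single value

Corrected query:
SELECT major, gpa FROM students WHERE gpa = (SELECT MAX(gpa) FROM students)

Result:
major     | gpa 
----------+-----
Economics | 3.96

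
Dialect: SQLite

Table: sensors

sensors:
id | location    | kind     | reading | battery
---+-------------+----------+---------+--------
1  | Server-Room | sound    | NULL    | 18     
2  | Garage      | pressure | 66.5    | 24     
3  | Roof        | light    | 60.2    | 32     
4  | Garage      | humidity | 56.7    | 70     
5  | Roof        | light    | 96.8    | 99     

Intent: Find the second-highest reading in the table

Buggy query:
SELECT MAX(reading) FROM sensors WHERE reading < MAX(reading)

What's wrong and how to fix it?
Bug: The inner MAX is an aggregate inside WHERE, which is not allowed

Fix: Put the inner MAX in a scalar subquery

Corrected query:
SELECT MAX(reading) FROM sensors WHERE reading < (SELECT MAX(reading) FROM sensors)

Result:
MAX(reading)
------------
66.5        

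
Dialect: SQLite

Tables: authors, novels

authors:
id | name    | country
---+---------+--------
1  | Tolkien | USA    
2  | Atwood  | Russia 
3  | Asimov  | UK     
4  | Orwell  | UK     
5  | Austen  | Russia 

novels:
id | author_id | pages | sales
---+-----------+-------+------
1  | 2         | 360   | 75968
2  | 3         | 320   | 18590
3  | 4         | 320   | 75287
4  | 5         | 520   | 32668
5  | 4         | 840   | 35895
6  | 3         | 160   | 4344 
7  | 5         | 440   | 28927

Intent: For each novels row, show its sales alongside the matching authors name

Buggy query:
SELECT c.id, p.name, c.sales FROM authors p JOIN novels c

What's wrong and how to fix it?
Bug: Missing join condition: each novels row is matched to all authors rows instead of just its own

Fix: Specify the join condition linking the foreign key to the parent id

Corrected query:
SELECT c.id, p.name, c.sales FROM authors p JOIN novels c ON c.author_id = p.id

Result:
id | name   | sales
---+--------+------
1  | Atwood | 75968
2  | Asimov | 18590
3  | Orwell | 75287
4  | Austen | 32668
5  | Orwell | 35895
6  | Asimov | 4344 
7  | Austen | 28927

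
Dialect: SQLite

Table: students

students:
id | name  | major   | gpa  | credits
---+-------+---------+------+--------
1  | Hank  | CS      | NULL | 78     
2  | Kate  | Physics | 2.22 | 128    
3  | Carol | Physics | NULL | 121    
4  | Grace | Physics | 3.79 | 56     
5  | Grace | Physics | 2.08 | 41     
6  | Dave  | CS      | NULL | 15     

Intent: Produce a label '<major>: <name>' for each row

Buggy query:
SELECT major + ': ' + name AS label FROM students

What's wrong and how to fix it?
Bug: '+' is numeric addition; on text columns SQLite converts them to 0 instead of concatenating

Fix: Use the || operator for string concatenation

Corrected query:
SELECT major || ': ' || name AS label FROM students

Result:
label         
--------------
CS: Hank      
Physics: Kate 
Physics: Carol
Physics: Grace
Physics: Grace
CS: Dave      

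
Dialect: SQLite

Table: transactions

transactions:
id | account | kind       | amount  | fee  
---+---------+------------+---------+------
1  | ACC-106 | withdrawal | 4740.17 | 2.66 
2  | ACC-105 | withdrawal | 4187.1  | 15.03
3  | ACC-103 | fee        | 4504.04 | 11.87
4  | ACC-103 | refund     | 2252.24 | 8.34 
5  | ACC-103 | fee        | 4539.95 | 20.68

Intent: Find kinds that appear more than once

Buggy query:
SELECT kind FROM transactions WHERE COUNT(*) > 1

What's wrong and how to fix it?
Bug: WHERE can't reference COUNT(*); aggregates are computed after WHERE

Fix: Group first, then use HAVING for the count condition

Corrected query:
SELECT kind FROM transactions GROUP BY kind HAVING COUNT(*) > 1

Result:
kind      
----------
fee       
withdrawal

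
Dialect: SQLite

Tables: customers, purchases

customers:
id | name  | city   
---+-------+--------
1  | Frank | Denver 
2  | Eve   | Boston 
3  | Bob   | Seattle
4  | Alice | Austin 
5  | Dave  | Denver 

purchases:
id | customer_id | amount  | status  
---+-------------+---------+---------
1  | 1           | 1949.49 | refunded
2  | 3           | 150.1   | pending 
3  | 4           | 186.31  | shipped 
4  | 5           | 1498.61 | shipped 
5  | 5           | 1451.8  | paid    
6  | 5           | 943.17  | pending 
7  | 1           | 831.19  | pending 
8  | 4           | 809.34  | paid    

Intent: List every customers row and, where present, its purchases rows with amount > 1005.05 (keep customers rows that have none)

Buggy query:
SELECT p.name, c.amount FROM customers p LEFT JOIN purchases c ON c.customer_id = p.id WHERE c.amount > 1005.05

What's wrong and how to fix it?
Bug: A WHERE condition on the right-hand table after LEFT JOIN drops unmatched parents

Fix: Put 'c.amount > 1005.05' in the JOIN's ON clause instead of WHERE

Corrected query:
SELECT p.name, c.amount FROM customers p LEFT JOIN purchases c ON c.customer_id = p.id AND c.amount > 1005.05

Result:
name  | amount 
------+--------
Frank | 1949.49
Eve   | NULL   
Bob   | NULL   
Alice | NULL   
Dave  | 1451.8 
Dave  | 1498.61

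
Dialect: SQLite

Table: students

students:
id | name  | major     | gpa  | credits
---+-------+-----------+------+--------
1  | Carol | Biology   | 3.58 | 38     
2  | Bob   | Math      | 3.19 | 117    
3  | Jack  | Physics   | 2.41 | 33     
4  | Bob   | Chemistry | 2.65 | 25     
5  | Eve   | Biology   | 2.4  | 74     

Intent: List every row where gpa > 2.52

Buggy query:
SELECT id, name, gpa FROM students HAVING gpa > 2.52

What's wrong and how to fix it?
Bug: HAVING filters the output of aggregation, but this query has no GROUP BY and no aggregate functions, so SQLite rejects it (HAVING clause on a non-aggregate query); the condition here is per row

Fix: Replace HAVING with WHERE since the condition applies to individual rows

Corrected query:
SELECT id, name, gpa FROM students WHERE gpa > 2.52

Result:
id | name  | gpa 
---+-------+-----
1  | Carol | 3.58
2  | Bob   | 3.19
4  | Bob   | 2.65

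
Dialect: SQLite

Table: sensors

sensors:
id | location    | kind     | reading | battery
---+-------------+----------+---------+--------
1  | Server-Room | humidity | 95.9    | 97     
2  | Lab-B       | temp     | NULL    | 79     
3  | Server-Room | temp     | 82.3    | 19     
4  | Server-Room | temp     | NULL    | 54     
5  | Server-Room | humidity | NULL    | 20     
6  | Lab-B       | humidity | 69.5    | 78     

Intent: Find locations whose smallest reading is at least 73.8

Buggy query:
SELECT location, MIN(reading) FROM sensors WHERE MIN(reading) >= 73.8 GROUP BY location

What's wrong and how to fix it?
Bug: MIN() in WHERE is a misuse of aggregate

Fix: Use HAVING for the per-group MIN condition

Corrected query:
SELECT location, MIN(reading) FROM sensors GROUP BY location HAVING MIN(reading) >= 73.8

Result:
location    | MIN(reading)
------------+-------------
Server-Room | 82.3        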